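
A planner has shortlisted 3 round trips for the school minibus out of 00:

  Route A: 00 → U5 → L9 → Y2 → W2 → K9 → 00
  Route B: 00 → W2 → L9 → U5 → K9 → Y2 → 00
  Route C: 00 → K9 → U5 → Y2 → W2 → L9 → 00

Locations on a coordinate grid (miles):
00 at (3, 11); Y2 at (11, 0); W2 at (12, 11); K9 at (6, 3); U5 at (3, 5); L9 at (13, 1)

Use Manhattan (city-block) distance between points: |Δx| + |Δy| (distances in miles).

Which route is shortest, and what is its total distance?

60 miles — Route A is the shortest.

Route A: 6 + 14 + 3 + 12 + 14 + 11 = 60
Route B: 9 + 11 + 14 + 5 + 8 + 19 = 66
Route C: 11 + 5 + 13 + 12 + 11 + 20 = 72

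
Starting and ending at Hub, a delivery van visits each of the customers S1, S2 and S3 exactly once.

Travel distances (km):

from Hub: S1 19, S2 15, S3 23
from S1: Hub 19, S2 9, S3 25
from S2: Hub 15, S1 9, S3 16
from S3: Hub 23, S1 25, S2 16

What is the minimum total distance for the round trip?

Minimum total distance: 67 km.

Hub - S1 - S2 - S3 - Hub: 19+9+16+23 = 67
Hub - S1 - S3 - S2 - Hub: 19+25+16+15 = 75
Hub - S2 - S1 - S3 - Hub: 15+9+25+23 = 72
The minimum is 67.
One optimal route: Hub → S1 → S2 → S3 → Hub (or its reverse).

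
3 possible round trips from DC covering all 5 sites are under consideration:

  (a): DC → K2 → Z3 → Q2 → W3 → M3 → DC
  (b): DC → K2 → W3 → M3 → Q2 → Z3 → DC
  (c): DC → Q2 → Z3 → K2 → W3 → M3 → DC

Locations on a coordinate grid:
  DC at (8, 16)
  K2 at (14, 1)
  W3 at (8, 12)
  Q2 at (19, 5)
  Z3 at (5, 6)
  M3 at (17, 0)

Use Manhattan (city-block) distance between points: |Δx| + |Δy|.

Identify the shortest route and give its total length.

(a): 21 + 14 + 15 + 18 + 21 + 25 = 114
(b): 21 + 17 + 21 + 7 + 15 + 13 = 94
(c): 22 + 15 + 14 + 17 + 21 + 25 = 114

Shortest is (b), total 94.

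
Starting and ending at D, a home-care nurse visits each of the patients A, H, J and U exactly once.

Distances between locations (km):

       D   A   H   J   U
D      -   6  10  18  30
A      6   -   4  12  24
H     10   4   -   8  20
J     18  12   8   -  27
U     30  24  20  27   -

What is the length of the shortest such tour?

Shortest round trip = 75 km.

There are 12 distinct closed tours to check (reversals are equivalent).
D-A-H-J-U-D: 6+4+8+27+30 = 75
D-A-H-U-J-D: 6+4+20+27+18 = 75
D-A-J-H-U-D: 6+12+8+20+30 = 76
D-A-J-U-H-D: 6+12+27+20+10 = 75
D-A-U-H-J-D: 6+24+20+8+18 = 76
D-A-U-J-H-D: 6+24+27+8+10 = 75
D-H-A-J-U-D: 10+4+12+27+30 = 83
D-H-A-U-J-D: 10+4+24+27+18 = 83
D-H-J-A-U-D: 10+8+12+24+30 = 84
D-H-U-A-J-D: 10+20+24+12+18 = 84
D-J-A-H-U-D: 18+12+4+20+30 = 84
D-J-H-A-U-D: 18+8+4+24+30 = 84
The minimum is 75.
One optimal route: D → A → H → J → U → D (or its reverse).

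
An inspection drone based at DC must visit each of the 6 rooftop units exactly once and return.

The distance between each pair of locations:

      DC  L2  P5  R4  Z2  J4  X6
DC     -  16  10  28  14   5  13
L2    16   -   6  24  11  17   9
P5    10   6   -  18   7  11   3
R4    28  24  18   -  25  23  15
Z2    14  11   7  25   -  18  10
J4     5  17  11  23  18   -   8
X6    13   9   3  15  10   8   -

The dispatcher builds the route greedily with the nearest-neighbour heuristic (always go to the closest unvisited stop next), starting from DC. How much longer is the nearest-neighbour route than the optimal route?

From DC: J4=5, P5=10, X6=13, Z2=14, L2=16, R4=28 → choose J4 (5).
From J4: X6=8, P5=11, L2=17, Z2=18, R4=23 → choose X6 (8).
From X6: P5=3, L2=9, Z2=10, R4=15 → choose P5 (3).
From P5: L2=6, Z2=7, R4=18 → choose L2 (6).
From L2: Z2=11, R4=24 → choose Z2 (11).
From Z2: R4=25 → choose R4 (25).
NN route DC → J4 → X6 → P5 → L2 → Z2 → R4 → DC costs 86.
Optimal: DC → Z2 → L2 → P5 → R4 → X6 → J4 → DC costs 77 (by enumerating all 360 distinct tours).
Excess = 86 − 77 = 9.

The nearest-neighbour route is 9 longer than optimal.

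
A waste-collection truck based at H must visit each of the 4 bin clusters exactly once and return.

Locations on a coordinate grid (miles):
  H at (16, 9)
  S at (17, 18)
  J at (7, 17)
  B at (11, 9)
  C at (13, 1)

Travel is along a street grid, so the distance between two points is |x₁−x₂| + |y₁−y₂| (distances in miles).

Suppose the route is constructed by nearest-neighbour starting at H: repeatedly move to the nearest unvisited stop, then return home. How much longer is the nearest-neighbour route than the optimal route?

From H: B=5, S=10, C=11, J=17 → choose B (5).
From B: C=10, J=12, S=15 → choose C (10).
From C: S=21, J=22 → choose S (21).
From S: J=11 → choose J (11).
NN route H → B → C → S → J → H costs 64.
Optimal: H → S → J → B → C → H costs 54 (by enumerating all 12 distinct tours).
Excess = 64 − 54 = 10.

Excess over optimum: 10 miles.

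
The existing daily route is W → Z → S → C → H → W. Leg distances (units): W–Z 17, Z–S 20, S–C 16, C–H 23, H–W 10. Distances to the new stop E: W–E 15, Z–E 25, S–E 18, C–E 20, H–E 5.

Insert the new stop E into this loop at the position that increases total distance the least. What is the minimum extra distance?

Insertion cost between consecutive stops i–j is d(i,E) + d(E,j) − d(i,j):
  between W and Z: 15 + 25 − 17 = 23
  between Z and S: 25 + 18 − 20 = 23
  between S and C: 18 + 20 − 16 = 22
  between C and H: 20 + 5 − 23 = 2
  between H and W: 5 + 15 − 10 = 10
Cheapest insertion is between C and H, adding 2.
New total = 86 + 2 = 88.

+2 — insert E between C and H.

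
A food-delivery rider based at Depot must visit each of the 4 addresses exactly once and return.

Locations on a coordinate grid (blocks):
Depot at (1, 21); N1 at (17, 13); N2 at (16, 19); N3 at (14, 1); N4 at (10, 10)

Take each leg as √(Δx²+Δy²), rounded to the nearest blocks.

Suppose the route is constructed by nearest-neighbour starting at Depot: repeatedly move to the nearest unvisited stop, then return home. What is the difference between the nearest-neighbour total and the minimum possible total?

Excess over optimum: 13 blocks.

Depot: N4=14, N2=15, N1=18, N3=24 ⇒ N4
N4: N1=8, N3=10, N2=11 ⇒ N1
N1: N2=6, N3=12 ⇒ N2
N2: N3=18 ⇒ N3
NN route Depot → N4 → N1 → N2 → N3 → Depot costs 70.
Optimal: Depot → N2 → N1 → N3 → N4 → Depot costs 57 (by enumerating all 12 distinct tours).
Excess = 70 − 57 = 13.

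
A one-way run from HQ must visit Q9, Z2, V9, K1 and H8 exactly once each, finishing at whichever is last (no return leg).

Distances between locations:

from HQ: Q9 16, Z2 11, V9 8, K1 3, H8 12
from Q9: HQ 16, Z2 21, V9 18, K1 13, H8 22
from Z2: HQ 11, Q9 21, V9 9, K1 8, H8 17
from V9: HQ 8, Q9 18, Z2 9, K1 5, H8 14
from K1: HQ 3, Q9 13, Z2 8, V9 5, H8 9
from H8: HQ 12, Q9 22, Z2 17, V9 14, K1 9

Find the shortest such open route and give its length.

Shortest open route: 56.

There are 5! = 120 possible orderings.
HQ - Q9 - Z2 - V9 - K1 - H8: 16+21+9+5+9 = 60
HQ - Q9 - Z2 - V9 - H8 - K1: 16+21+9+14+9 = 69
HQ - Q9 - Z2 - K1 - V9 - H8: 16+21+8+5+14 = 64
HQ - Q9 - Z2 - K1 - H8 - V9: 16+21+8+9+14 = 68
HQ - Q9 - Z2 - H8 - V9 - K1: 16+21+17+14+5 = 73
HQ - Q9 - Z2 - H8 - K1 - V9: 16+21+17+9+5 = 68
HQ - Q9 - V9 - Z2 - K1 - H8: 16+18+9+8+9 = 60
HQ - Q9 - V9 - Z2 - H8 - K1: 16+18+9+17+9 = 69
HQ - Q9 - V9 - K1 - Z2 - H8: 16+18+5+8+17 = 64
HQ - Q9 - V9 - K1 - H8 - Z2: 16+18+5+9+17 = 65
HQ - Q9 - V9 - H8 - Z2 - K1: 16+18+14+17+8 = 73
HQ - Q9 - V9 - H8 - K1 - Z2: 16+18+14+9+8 = 65
HQ - Q9 - K1 - Z2 - V9 - H8: 16+13+8+9+14 = 60
HQ - Q9 - K1 - Z2 - H8 - V9: 16+13+8+17+14 = 68
… (106 more)
HQ - Z2 - V9 - K1 - H8 - Q9: 11+9+5+9+22 = 56  ← best
The minimum is 56.
One shortest path: HQ → Z2 → V9 → K1 → H8 → Q9.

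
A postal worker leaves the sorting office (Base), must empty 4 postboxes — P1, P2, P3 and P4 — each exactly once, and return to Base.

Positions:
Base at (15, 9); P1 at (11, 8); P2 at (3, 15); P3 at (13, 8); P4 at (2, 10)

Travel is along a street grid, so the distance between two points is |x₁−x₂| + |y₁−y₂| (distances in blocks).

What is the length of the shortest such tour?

Base - P1 - P2 - P3 - P4 - Base: 5+15+17+13+14 = 64
Base - P1 - P2 - P4 - P3 - Base: 5+15+6+13+3 = 42
Base - P1 - P3 - P2 - P4 - Base: 5+2+17+6+14 = 44
Base - P1 - P3 - P4 - P2 - Base: 5+2+13+6+18 = 44
Base - P1 - P4 - P2 - P3 - Base: 5+11+6+17+3 = 42
Base - P1 - P4 - P3 - P2 - Base: 5+11+13+17+18 = 64
Base - P2 - P1 - P3 - P4 - Base: 18+15+2+13+14 = 62
Base - P2 - P1 - P4 - P3 - Base: 18+15+11+13+3 = 60
Base - P2 - P3 - P1 - P4 - Base: 18+17+2+11+14 = 62
Base - P2 - P4 - P1 - P3 - Base: 18+6+11+2+3 = 40
Base - P3 - P1 - P2 - P4 - Base: 3+2+15+6+14 = 40
Base - P3 - P2 - P1 - P4 - Base: 3+17+15+11+14 = 60
The minimum is 40.
One optimal route: Base → P2 → P4 → P1 → P3 → Base (or its reverse).

Minimum total distance: 40 blocks.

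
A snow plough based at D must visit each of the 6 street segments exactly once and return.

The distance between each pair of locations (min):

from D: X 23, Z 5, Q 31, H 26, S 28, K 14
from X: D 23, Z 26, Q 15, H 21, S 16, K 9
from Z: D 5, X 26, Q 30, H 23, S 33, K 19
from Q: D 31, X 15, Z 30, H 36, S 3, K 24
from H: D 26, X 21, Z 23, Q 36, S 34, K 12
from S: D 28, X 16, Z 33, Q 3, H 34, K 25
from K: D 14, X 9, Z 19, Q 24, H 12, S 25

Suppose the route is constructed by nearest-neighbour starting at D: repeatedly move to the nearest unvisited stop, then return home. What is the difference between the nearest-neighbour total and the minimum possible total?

From D: Z=5, K=14, X=23, H=26, S=28, Q=31 → choose Z (5).
From Z: K=19, H=23, X=26, Q=30, S=33 → choose K (19).
From K: X=9, H=12, Q=24, S=25 → choose X (9).
From X: Q=15, S=16, H=21 → choose Q (15).
From Q: S=3, H=36 → choose S (3).
From S: H=34 → choose H (34).
NN route D → Z → K → X → Q → S → H → D costs 111.
Optimal: D → Z → H → K → X → Q → S → D costs 95 (by enumerating all 360 distinct tours).
Excess = 111 − 95 = 16.

The nearest-neighbour route is 16 min longer than optimal.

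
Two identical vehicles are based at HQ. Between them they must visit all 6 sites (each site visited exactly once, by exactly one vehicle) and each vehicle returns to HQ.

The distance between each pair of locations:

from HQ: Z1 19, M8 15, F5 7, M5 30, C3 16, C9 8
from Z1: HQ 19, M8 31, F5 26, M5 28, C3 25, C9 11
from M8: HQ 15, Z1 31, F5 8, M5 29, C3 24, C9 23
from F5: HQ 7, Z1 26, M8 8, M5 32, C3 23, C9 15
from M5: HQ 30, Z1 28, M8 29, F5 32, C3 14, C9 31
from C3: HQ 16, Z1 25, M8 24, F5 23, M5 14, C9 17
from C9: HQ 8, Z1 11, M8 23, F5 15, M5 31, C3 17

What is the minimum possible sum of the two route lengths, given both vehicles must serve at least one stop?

Minimum combined distance: 107.

Check every non-empty split of the stops between the two vehicles; for each half take its own optimal tour:
  {Z1} + {M8, F5, M5, C3, C9}: 38 + 83 = 121
  {M8} + {Z1, F5, M5, C3, C9}: 30 + 91 = 121
  {Z1, M8} + {F5, M5, C3, C9}: 65 + 78 = 143
  {F5} + {Z1, M8, M5, C3, C9}: 14 + 100 = 114
  {Z1, F5} + {M8, M5, C3, C9}: 52 + 83 = 135
  {M8, F5} + {Z1, M5, C3, C9}: 30 + 77 = 107
  … (31 splits in total)
Best: vehicle 1 HQ → M8 → F5 → HQ = 30; vehicle 2 HQ → C3 → M5 → Z1 → C9 → HQ = 77; combined 107.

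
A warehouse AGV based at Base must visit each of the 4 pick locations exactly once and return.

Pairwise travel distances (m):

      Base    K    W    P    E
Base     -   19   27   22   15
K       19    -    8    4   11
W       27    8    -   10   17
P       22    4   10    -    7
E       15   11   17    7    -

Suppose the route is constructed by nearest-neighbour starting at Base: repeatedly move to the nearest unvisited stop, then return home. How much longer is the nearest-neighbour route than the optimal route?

From Base: E=15, K=19, P=22, W=27 → choose E (15).
From E: P=7, K=11, W=17 → choose P (7).
From P: K=4, W=10 → choose K (4).
From K: W=8 → choose W (8).
NN route Base → E → P → K → W → Base costs 61.
Optimal: Base → K → W → P → E → Base costs 59 (by enumerating all 12 distinct tours).
Excess = 61 − 59 = 2.

Excess over optimum: 2 m.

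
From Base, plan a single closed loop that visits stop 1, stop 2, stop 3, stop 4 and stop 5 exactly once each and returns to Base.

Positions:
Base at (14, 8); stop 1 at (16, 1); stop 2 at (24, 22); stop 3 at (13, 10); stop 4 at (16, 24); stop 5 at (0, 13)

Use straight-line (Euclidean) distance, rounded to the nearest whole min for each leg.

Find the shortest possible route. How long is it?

Shortest round trip = 71 min.

Base - stop 1 - stop 2 - stop 3 - stop 4 - stop 5 - Base: 7+22+16+14+19+15 = 93
Base - stop 1 - stop 2 - stop 3 - stop 5 - stop 4 - Base: 7+22+16+13+19+16 = 93
Base - stop 1 - stop 2 - stop 4 - stop 3 - stop 5 - Base: 7+22+8+14+13+15 = 79
Base - stop 1 - stop 2 - stop 4 - stop 5 - stop 3 - Base: 7+22+8+19+13+2 = 71
Base - stop 1 - stop 2 - stop 5 - stop 3 - stop 4 - Base: 7+22+26+13+14+16 = 98
Base - stop 1 - stop 2 - stop 5 - stop 4 - stop 3 - Base: 7+22+26+19+14+2 = 90
Base - stop 1 - stop 3 - stop 2 - stop 4 - stop 5 - Base: 7+9+16+8+19+15 = 74
Base - stop 1 - stop 3 - stop 2 - stop 5 - stop 4 - Base: 7+9+16+26+19+16 = 93
Base - stop 1 - stop 3 - stop 4 - stop 2 - stop 5 - Base: 7+9+14+8+26+15 = 79
Base - stop 1 - stop 3 - stop 4 - stop 5 - stop 2 - Base: 7+9+14+19+26+17 = 92
Base - stop 1 - stop 3 - stop 5 - stop 2 - stop 4 - Base: 7+9+13+26+8+16 = 79
Base - stop 1 - stop 3 - stop 5 - stop 4 - stop 2 - Base: 7+9+13+19+8+17 = 73
Base - stop 1 - stop 4 - stop 2 - stop 3 - stop 5 - Base: 7+23+8+16+13+15 = 82
Base - stop 1 - stop 4 - stop 2 - stop 5 - stop 3 - Base: 7+23+8+26+13+2 = 79
… (46 more)
The minimum is 71.
One optimal route: Base → stop 1 → stop 2 → stop 4 → stop 5 → stop 3 → Base (or its reverse).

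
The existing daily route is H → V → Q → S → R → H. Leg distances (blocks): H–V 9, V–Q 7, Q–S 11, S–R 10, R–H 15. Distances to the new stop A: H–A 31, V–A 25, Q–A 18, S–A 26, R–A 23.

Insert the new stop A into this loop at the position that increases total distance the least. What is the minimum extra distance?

Minimum extra distance: 33 blocks, inserting A between Q and S.

Insertion cost between consecutive stops i–j is d(i,A) + d(A,j) − d(i,j):
  between H and V: 31 + 25 − 9 = 47
  between V and Q: 25 + 18 − 7 = 36
  between Q and S: 18 + 26 − 11 = 33
  between S and R: 26 + 23 − 10 = 39
  between R and H: 23 + 31 − 15 = 39
Cheapest insertion is between Q and S, adding 33.
New total = 52 + 33 = 85.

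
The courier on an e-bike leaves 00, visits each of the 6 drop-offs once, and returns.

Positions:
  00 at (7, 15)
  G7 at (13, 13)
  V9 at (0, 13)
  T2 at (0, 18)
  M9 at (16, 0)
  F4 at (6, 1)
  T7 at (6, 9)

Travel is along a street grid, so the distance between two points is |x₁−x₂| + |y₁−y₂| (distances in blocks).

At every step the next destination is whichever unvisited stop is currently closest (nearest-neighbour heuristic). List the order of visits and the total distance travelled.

At 00 the remaining stops are T7 7, G7 8, V9 9, T2 10, F4 15, M9 24; go to T7.
At T7 the remaining stops are F4 8, V9 10, G7 11, T2 15, M9 19; go to F4.
At F4 the remaining stops are M9 11, V9 18, G7 19, T2 23; go to M9.
At M9 the remaining stops are G7 16, V9 29, T2 34; go to G7.
At G7 the remaining stops are V9 13, T2 18; go to V9.
At V9 the remaining stops are T2 5; go to T2.
Return T2→00: 10.
Total = 7 + 8 + 11 + 16 + 13 + 5 + 10 = 70.

Nearest-neighbour total = 70 blocks; route 00 → T7 → F4 → M9 → G7 → V9 → T2 → 00.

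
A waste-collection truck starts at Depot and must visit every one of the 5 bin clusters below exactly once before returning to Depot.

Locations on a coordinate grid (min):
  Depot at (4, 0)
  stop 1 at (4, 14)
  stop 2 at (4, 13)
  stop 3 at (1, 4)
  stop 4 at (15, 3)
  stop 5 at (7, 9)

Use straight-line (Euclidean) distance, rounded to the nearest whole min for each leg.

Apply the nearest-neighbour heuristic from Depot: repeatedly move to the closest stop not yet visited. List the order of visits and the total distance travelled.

At Depot the remaining stops are stop 3 5, stop 5 9, stop 4 11, stop 2 13, stop 1 14; go to stop 3.
At stop 3 the remaining stops are stop 5 8, stop 2 9, stop 1 10, stop 4 14; go to stop 5.
At stop 5 the remaining stops are stop 2 5, stop 1 6, stop 4 10; go to stop 2.
At stop 2 the remaining stops are stop 1 1, stop 4 15; go to stop 1.
At stop 1 the remaining stops are stop 4 16; go to stop 4.
Return stop 4→Depot: 11.
Total = 5 + 8 + 5 + 1 + 16 + 11 = 46.

46 min along Depot → stop 3 → stop 5 → stop 2 → stop 1 → stop 4 → Depot.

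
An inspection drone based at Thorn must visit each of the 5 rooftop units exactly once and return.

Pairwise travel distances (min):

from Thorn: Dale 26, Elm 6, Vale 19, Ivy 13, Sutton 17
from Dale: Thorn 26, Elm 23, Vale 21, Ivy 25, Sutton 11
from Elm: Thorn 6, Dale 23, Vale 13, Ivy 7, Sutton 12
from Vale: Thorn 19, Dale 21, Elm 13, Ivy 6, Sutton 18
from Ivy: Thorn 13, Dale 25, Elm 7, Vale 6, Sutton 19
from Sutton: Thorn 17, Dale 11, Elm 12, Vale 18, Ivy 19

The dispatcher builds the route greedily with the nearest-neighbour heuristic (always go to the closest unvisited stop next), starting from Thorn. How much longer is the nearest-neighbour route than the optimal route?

Excess over optimum: 6 min.

From Thorn: Elm=6, Ivy=13, Sutton=17, Vale=19, Dale=26 → choose Elm (6).
From Elm: Ivy=7, Sutton=12, Vale=13, Dale=23 → choose Ivy (7).
From Ivy: Vale=6, Sutton=19, Dale=25 → choose Vale (6).
From Vale: Sutton=18, Dale=21 → choose Sutton (18).
From Sutton: Dale=11 → choose Dale (11).
NN route Thorn → Elm → Ivy → Vale → Sutton → Dale → Thorn costs 74.
Optimal: Thorn → Elm → Ivy → Vale → Dale → Sutton → Thorn costs 68 (by enumerating all 60 distinct tours).
Excess = 74 − 68 = 6.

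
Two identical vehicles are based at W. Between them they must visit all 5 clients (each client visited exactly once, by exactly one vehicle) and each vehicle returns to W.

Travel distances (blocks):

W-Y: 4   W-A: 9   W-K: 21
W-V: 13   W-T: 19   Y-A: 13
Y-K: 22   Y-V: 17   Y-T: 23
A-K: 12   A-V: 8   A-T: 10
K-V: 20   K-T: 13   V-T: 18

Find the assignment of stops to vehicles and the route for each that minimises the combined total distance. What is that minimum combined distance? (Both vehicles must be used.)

73 blocks — the smallest possible combined total.

There are 2^4 − 1 = 15 ways to divide the 5 stops into two non-empty groups. For each, the best each vehicle can do is its own shortest tour through its group:
  {Y} + {A, K, V, T}: 8 + 65 = 73
  {A} + {Y, K, V, T}: 18 + 70 = 88
  {Y, A} + {K, V, T}: 26 + 65 = 91
  {K} + {Y, A, V, T}: 42 + 58 = 100
  {Y, K} + {A, V, T}: 47 + 50 = 97
  {A, K} + {Y, V, T}: 42 + 58 = 100
  … (15 splits in total)
Best: vehicle 1 W → Y → W = 8; vehicle 2 W → A → K → T → V → W = 65; combined 73.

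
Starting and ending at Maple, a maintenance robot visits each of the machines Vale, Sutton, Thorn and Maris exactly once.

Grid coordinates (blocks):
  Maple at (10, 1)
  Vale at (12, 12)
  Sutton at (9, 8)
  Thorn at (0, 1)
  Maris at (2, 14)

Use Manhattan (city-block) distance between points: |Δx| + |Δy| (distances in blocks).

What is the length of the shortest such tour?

There are 12 distinct closed tours to check (reversals are equivalent).
Maple-Vale-Sutton-Thorn-Maris-Maple: 13+7+16+15+21 = 72
Maple-Vale-Sutton-Maris-Thorn-Maple: 13+7+13+15+10 = 58
Maple-Vale-Thorn-Sutton-Maris-Maple: 13+23+16+13+21 = 86
Maple-Vale-Thorn-Maris-Sutton-Maple: 13+23+15+13+8 = 72
Maple-Vale-Maris-Sutton-Thorn-Maple: 13+12+13+16+10 = 64
Maple-Vale-Maris-Thorn-Sutton-Maple: 13+12+15+16+8 = 64
Maple-Sutton-Vale-Thorn-Maris-Maple: 8+7+23+15+21 = 74
Maple-Sutton-Vale-Maris-Thorn-Maple: 8+7+12+15+10 = 52
Maple-Sutton-Thorn-Vale-Maris-Maple: 8+16+23+12+21 = 80
Maple-Sutton-Maris-Vale-Thorn-Maple: 8+13+12+23+10 = 66
Maple-Thorn-Vale-Sutton-Maris-Maple: 10+23+7+13+21 = 74
Maple-Thorn-Sutton-Vale-Maris-Maple: 10+16+7+12+21 = 66
The minimum is 52.
One optimal route: Maple → Sutton → Vale → Maris → Thorn → Maple (or its reverse).

Minimum total distance: 52 blocks.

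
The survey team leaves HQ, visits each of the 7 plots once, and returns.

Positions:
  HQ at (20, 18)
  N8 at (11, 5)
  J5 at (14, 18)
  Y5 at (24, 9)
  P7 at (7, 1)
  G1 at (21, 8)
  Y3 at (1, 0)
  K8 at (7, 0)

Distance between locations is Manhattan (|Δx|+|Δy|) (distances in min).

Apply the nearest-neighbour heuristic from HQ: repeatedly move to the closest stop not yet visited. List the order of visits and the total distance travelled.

HQ → [J5:6 / G1:11 / Y5:13 / N8:22 / P7:30 / K8:31 / Y3:37] → J5 (6)
J5 → [N8:16 / G1:17 / Y5:19 / P7:24 / K8:25 / Y3:31] → N8 (16)
N8 → [P7:8 / K8:9 / G1:13 / Y3:15 / Y5:17] → P7 (8)
P7 → [K8:1 / Y3:7 / G1:21 / Y5:25] → K8 (1)
K8 → [Y3:6 / G1:22 / Y5:26] → Y3 (6)
Y3 → [G1:28 / Y5:32] → G1 (28)
G1 → [Y5:4] → Y5 (4)
Return Y5→HQ: 13.
Total = 6 + 16 + 8 + 1 + 6 + 28 + 4 + 13 = 82.

Total distance 82 min via the nearest-neighbour route HQ → J5 → N8 → P7 → K8 → Y3 → G1 → Y5 → HQ.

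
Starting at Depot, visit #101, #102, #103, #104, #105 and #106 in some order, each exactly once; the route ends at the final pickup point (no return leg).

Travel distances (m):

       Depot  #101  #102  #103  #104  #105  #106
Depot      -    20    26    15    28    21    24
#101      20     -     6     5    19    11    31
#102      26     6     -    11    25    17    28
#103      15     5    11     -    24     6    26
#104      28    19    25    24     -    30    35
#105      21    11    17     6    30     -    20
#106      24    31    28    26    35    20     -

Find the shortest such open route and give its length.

There are 6! = 720 possible orderings.
Depot→#101→#102→#103→#104→#105→#106: 20+6+11+24+30+20 = 111
Depot→#101→#102→#103→#104→#106→#105: 20+6+11+24+35+20 = 116
Depot→#101→#102→#103→#105→#104→#106: 20+6+11+6+30+35 = 108
Depot→#101→#102→#103→#105→#106→#104: 20+6+11+6+20+35 = 98
Depot→#101→#102→#103→#106→#104→#105: 20+6+11+26+35+30 = 128
Depot→#101→#102→#103→#106→#105→#104: 20+6+11+26+20+30 = 113
Depot→#101→#102→#104→#103→#105→#106: 20+6+25+24+6+20 = 101
Depot→#101→#102→#104→#103→#106→#105: 20+6+25+24+26+20 = 121
… (712 more)
Depot→#106→#105→#103→#101→#102→#104: 24+20+6+5+6+25 = 86  ← best
The minimum is 86.
One shortest path: Depot → #106 → #105 → #103 → #101 → #102 → #104.

Minimum one-way distance = 86 m.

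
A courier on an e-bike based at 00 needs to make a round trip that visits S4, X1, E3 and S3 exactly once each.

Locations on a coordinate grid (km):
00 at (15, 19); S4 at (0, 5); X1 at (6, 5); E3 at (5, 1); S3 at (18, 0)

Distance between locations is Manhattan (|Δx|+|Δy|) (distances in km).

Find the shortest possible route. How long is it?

Minimum total distance: 74 km.

00→S4→X1→E3→S3→00: 29+6+5+14+22 = 76
00→S4→X1→S3→E3→00: 29+6+17+14+28 = 94
00→S4→E3→X1→S3→00: 29+9+5+17+22 = 82
00→S4→E3→S3→X1→00: 29+9+14+17+23 = 92
00→S4→S3→X1→E3→00: 29+23+17+5+28 = 102
00→S4→S3→E3→X1→00: 29+23+14+5+23 = 94
00→X1→S4→E3→S3→00: 23+6+9+14+22 = 74
00→X1→S4→S3→E3→00: 23+6+23+14+28 = 94
00→X1→E3→S4→S3→00: 23+5+9+23+22 = 82
00→X1→S3→S4→E3→00: 23+17+23+9+28 = 100
00→E3→S4→X1→S3→00: 28+9+6+17+22 = 82
00→E3→X1→S4→S3→00: 28+5+6+23+22 = 84
The minimum is 74.
One optimal route: 00 → X1 → S4 → E3 → S3 → 00 (or its reverse).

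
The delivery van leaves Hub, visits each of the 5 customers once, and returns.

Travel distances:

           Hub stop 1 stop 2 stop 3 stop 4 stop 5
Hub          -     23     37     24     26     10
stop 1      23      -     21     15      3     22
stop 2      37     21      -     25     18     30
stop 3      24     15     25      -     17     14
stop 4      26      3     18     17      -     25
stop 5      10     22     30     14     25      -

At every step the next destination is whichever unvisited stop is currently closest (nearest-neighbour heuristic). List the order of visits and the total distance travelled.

97 along Hub → stop 5 → stop 3 → stop 1 → stop 4 → stop 2 → Hub.

From Hub: distances to unvisited — stop 5=10, stop 1=23, stop 3=24, stop 4=26, stop 2=37. Nearest is stop 5 (10).
From stop 5: distances to unvisited — stop 3=14, stop 1=22, stop 4=25, stop 2=30. Nearest is stop 3 (14).
From stop 3: distances to unvisited — stop 1=15, stop 4=17, stop 2=25. Nearest is stop 1 (15).
From stop 1: distances to unvisited — stop 4=3, stop 2=21. Nearest is stop 4 (3).
From stop 4: distances to unvisited — stop 2=18. Nearest is stop 2 (18).
Return stop 2→Hub: 37.
Total = 10 + 14 + 15 + 3 + 18 + 37 = 97.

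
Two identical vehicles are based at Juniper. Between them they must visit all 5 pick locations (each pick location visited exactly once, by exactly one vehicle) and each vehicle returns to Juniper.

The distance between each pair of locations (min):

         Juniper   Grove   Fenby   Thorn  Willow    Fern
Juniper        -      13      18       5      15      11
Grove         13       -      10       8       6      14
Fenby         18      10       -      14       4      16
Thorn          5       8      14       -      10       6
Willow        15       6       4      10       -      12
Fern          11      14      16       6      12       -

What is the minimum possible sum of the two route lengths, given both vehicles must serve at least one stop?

Minimum combined distance: 60 min.

Try each way of splitting the stops between the two vehicles (each non-empty) and, for each split, find the best tour for each vehicle:
  {Grove} + {Fenby, Thorn, Willow, Fern}: 26 + 45 = 71
  {Fenby} + {Grove, Thorn, Willow, Fern}: 36 + 42 = 78
  {Grove, Fenby} + {Thorn, Willow, Fern}: 41 + 38 = 79
  {Thorn} + {Grove, Fenby, Willow, Fern}: 10 + 50 = 60
  {Grove, Thorn} + {Fenby, Willow, Fern}: 26 + 45 = 71
  {Fenby, Thorn} + {Grove, Willow, Fern}: 37 + 42 = 79
  … (15 splits in total)
Best: vehicle 1 Juniper → Thorn → Juniper = 10; vehicle 2 Juniper → Grove → Fenby → Willow → Fern → Juniper = 50; combined 60.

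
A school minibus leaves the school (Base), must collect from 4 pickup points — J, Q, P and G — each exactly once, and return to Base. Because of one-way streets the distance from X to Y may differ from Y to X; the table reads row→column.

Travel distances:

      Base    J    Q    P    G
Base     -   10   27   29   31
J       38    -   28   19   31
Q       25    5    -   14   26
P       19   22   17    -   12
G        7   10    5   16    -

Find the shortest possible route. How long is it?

Base→J→Q→P→G→Base: 10+28+14+12+7 = 71
Base→J→Q→G→P→Base: 10+28+26+16+19 = 99
Base→J→P→Q→G→Base: 10+19+17+26+7 = 79
Base→J→P→G→Q→Base: 10+19+12+5+25 = 71
Base→J→G→Q→P→Base: 10+31+5+14+19 = 79
Base→J→G→P→Q→Base: 10+31+16+17+25 = 99
Base→Q→J→P→G→Base: 27+5+19+12+7 = 70
Base→Q→J→G→P→Base: 27+5+31+16+19 = 98
Base→Q→P→J→G→Base: 27+14+22+31+7 = 101
Base→Q→P→G→J→Base: 27+14+12+10+38 = 101
Base→Q→G→J→P→Base: 27+26+10+19+19 = 101
Base→Q→G→P→J→Base: 27+26+16+22+38 = 129
Base→P→J→Q→G→Base: 29+22+28+26+7 = 112
Base→P→J→G→Q→Base: 29+22+31+5+25 = 112
… (10 more)
The minimum is 70.
One optimal route: Base → Q → J → P → G → Base.

70 — the shortest possible round trip.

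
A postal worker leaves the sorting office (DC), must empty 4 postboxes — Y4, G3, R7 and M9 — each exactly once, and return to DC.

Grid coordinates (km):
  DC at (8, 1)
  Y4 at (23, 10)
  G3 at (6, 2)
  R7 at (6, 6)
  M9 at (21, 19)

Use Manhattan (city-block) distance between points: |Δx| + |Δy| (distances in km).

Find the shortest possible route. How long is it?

There are 12 distinct closed tours to check (reversals are equivalent).
DC → Y4 → G3 → R7 → M9 → DC: 24+25+4+28+31 = 112
DC → Y4 → G3 → M9 → R7 → DC: 24+25+32+28+7 = 116
DC → Y4 → R7 → G3 → M9 → DC: 24+21+4+32+31 = 112
DC → Y4 → R7 → M9 → G3 → DC: 24+21+28+32+3 = 108
DC → Y4 → M9 → G3 → R7 → DC: 24+11+32+4+7 = 78
DC → Y4 → M9 → R7 → G3 → DC: 24+11+28+4+3 = 70
DC → G3 → Y4 → R7 → M9 → DC: 3+25+21+28+31 = 108
DC → G3 → Y4 → M9 → R7 → DC: 3+25+11+28+7 = 74
DC → G3 → R7 → Y4 → M9 → DC: 3+4+21+11+31 = 70
DC → G3 → M9 → Y4 → R7 → DC: 3+32+11+21+7 = 74
DC → R7 → Y4 → G3 → M9 → DC: 7+21+25+32+31 = 116
DC → R7 → G3 → Y4 → M9 → DC: 7+4+25+11+31 = 78
The minimum is 70.
One optimal route: DC → Y4 → M9 → R7 → G3 → DC (or its reverse).

Shortest round trip = 70 km.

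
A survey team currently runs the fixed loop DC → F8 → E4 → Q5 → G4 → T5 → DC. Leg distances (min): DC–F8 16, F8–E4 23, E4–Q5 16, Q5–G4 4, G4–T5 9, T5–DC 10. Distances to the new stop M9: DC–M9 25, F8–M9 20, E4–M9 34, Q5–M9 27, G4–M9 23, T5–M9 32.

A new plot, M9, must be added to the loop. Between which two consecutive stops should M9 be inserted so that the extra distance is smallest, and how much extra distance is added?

+29 min — insert M9 between DC and F8.

Insertion cost between consecutive stops i–j is d(i,M9) + d(M9,j) − d(i,j):
  between DC and F8: 25 + 20 − 16 = 29
  between F8 and E4: 20 + 34 − 23 = 31
  between E4 and Q5: 34 + 27 − 16 = 45
  between Q5 and G4: 27 + 23 − 4 = 46
  between G4 and T5: 23 + 32 − 9 = 46
  between T5 and DC: 32 + 25 − 10 = 47
Cheapest insertion is between DC and F8, adding 29.
New total = 78 + 29 = 107.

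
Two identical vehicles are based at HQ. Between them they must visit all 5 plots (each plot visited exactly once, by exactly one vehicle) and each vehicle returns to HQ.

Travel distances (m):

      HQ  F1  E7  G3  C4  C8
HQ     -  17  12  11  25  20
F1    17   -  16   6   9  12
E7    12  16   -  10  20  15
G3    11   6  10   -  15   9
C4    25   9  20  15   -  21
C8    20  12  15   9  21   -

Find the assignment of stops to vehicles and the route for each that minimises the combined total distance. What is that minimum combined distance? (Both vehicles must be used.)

Minimum combined distance: 90 m.

Try each way of splitting the stops between the two vehicles (each non-empty) and, for each split, find the best tour for each vehicle:
  {F1} + {E7, G3, C4, C8}: 34 + 73 = 107
  {E7} + {F1, G3, C4, C8}: 24 + 66 = 90
  {F1, E7} + {G3, C4, C8}: 45 + 66 = 111
  {G3} + {F1, E7, C4, C8}: 22 + 73 = 95
  {F1, G3} + {E7, C4, C8}: 34 + 73 = 107
  {E7, G3} + {F1, C4, C8}: 33 + 66 = 99
  … (15 splits in total)
Best: vehicle 1 HQ → E7 → HQ = 24; vehicle 2 HQ → G3 → C8 → F1 → C4 → HQ = 66; combined 90.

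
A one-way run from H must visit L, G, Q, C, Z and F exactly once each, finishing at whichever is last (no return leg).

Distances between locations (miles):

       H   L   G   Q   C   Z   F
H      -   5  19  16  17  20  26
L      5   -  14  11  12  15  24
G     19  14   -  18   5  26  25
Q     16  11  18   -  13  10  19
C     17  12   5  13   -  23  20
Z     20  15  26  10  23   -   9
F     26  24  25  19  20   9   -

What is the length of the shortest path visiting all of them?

There are 6! = 720 possible orderings.
H → L → G → Q → C → Z → F: 5+14+18+13+23+9 = 82
H → L → G → Q → C → F → Z: 5+14+18+13+20+9 = 79
H → L → G → Q → Z → C → F: 5+14+18+10+23+20 = 90
H → L → G → Q → Z → F → C: 5+14+18+10+9+20 = 76
H → L → G → Q → F → C → Z: 5+14+18+19+20+23 = 99
H → L → G → Q → F → Z → C: 5+14+18+19+9+23 = 88
H → L → G → C → Q → Z → F: 5+14+5+13+10+9 = 56
H → L → G → C → Q → F → Z: 5+14+5+13+19+9 = 65
… (712 more)
The minimum is 56.
One shortest path: H → L → G → C → Q → Z → F.

56 miles — the minimum one-way total.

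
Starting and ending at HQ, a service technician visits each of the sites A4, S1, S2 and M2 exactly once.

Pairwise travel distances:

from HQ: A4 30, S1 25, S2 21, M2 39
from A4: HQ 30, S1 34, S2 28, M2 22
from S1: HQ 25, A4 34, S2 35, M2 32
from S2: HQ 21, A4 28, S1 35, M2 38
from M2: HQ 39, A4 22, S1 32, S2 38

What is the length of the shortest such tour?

128 — the shortest possible round trip.

HQ-A4-S1-S2-M2-HQ: 30+34+35+38+39 = 176
HQ-A4-S1-M2-S2-HQ: 30+34+32+38+21 = 155
HQ-A4-S2-S1-M2-HQ: 30+28+35+32+39 = 164
HQ-A4-S2-M2-S1-HQ: 30+28+38+32+25 = 153
HQ-A4-M2-S1-S2-HQ: 30+22+32+35+21 = 140
HQ-A4-M2-S2-S1-HQ: 30+22+38+35+25 = 150
HQ-S1-A4-S2-M2-HQ: 25+34+28+38+39 = 164
HQ-S1-A4-M2-S2-HQ: 25+34+22+38+21 = 140
HQ-S1-S2-A4-M2-HQ: 25+35+28+22+39 = 149
HQ-S1-M2-A4-S2-HQ: 25+32+22+28+21 = 128
HQ-S2-A4-S1-M2-HQ: 21+28+34+32+39 = 154
HQ-S2-S1-A4-M2-HQ: 21+35+34+22+39 = 151
The minimum is 128.
One optimal route: HQ → S1 → M2 → A4 → S2 → HQ (or its reverse).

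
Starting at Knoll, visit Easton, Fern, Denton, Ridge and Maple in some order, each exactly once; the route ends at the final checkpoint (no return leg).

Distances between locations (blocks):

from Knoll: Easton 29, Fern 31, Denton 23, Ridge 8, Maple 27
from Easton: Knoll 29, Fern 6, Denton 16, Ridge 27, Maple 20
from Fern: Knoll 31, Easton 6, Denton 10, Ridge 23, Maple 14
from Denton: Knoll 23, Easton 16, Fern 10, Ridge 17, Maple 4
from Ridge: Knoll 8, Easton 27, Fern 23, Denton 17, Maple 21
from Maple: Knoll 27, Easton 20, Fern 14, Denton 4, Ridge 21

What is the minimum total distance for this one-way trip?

There are 5! = 120 possible orderings.
Knoll→Easton→Fern→Denton→Ridge→Maple: 29+6+10+17+21 = 83
Knoll→Easton→Fern→Denton→Maple→Ridge: 29+6+10+4+21 = 70
Knoll→Easton→Fern→Ridge→Denton→Maple: 29+6+23+17+4 = 79
Knoll→Easton→Fern→Ridge→Maple→Denton: 29+6+23+21+4 = 83
Knoll→Easton→Fern→Maple→Denton→Ridge: 29+6+14+4+17 = 70
Knoll→Easton→Fern→Maple→Ridge→Denton: 29+6+14+21+17 = 87
Knoll→Easton→Denton→Fern→Ridge→Maple: 29+16+10+23+21 = 99
Knoll→Easton→Denton→Fern→Maple→Ridge: 29+16+10+14+21 = 90
Knoll→Easton→Denton→Ridge→Fern→Maple: 29+16+17+23+14 = 99
Knoll→Easton→Denton→Ridge→Maple→Fern: 29+16+17+21+14 = 97
Knoll→Easton→Denton→Maple→Fern→Ridge: 29+16+4+14+23 = 86
Knoll→Easton→Denton→Maple→Ridge→Fern: 29+16+4+21+23 = 93
Knoll→Easton→Ridge→Fern→Denton→Maple: 29+27+23+10+4 = 93
Knoll→Easton→Ridge→Fern→Maple→Denton: 29+27+23+14+4 = 97
… (106 more)
Knoll→Ridge→Denton→Maple→Fern→Easton: 8+17+4+14+6 = 49  ← best
The minimum is 49.
One shortest path: Knoll → Ridge → Denton → Maple → Fern → Easton.

Shortest open route: 49 blocks.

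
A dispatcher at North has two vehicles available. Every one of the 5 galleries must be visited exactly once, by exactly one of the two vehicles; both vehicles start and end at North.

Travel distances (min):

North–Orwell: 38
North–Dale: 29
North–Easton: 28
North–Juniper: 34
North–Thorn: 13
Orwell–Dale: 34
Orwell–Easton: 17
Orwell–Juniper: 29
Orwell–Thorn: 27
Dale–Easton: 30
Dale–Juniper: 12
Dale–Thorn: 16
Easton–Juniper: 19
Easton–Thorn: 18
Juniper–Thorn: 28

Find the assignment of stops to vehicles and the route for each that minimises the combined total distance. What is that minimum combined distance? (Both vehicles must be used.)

There are 2^4 − 1 = 15 ways to divide the 5 stops into two non-empty groups. For each, the best each vehicle can do is its own shortest tour through its group:
  {Orwell} + {Dale, Easton, Juniper, Thorn}: 76 + 88 = 164
  {Dale} + {Orwell, Easton, Juniper, Thorn}: 58 + 110 = 168
  {Orwell, Dale} + {Easton, Juniper, Thorn}: 101 + 84 = 185
  {Easton} + {Orwell, Dale, Juniper, Thorn}: 56 + 108 = 164
  {Orwell, Easton} + {Dale, Juniper, Thorn}: 83 + 75 = 158
  {Dale, Easton} + {Orwell, Juniper, Thorn}: 87 + 103 = 190
  … (15 splits in total)
  {Orwell, Dale, Easton, Juniper} + {Thorn}: 115 + 26 = 141  ← best
Best: vehicle 1 North → Orwell → Easton → Juniper → Dale → North = 115; vehicle 2 North → Thorn → North = 26; combined 141.

Minimum combined distance: 141 min.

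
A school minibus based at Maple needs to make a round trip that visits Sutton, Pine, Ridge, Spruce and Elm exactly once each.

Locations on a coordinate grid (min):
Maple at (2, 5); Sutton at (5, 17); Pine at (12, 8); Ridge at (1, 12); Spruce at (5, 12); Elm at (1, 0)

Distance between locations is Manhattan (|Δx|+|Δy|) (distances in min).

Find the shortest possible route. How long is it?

Shortest round trip = 56 min.

With 5 stops there are 5!/2 = 60 distinct round trips (a route and its reverse cost the same).
Maple→Sutton→Pine→Ridge→Spruce→Elm→Maple: 15+16+15+4+16+6 = 72
Maple→Sutton→Pine→Ridge→Elm→Spruce→Maple: 15+16+15+12+16+10 = 84
Maple→Sutton→Pine→Spruce→Ridge→Elm→Maple: 15+16+11+4+12+6 = 64
Maple→Sutton→Pine→Spruce→Elm→Ridge→Maple: 15+16+11+16+12+8 = 78
Maple→Sutton→Pine→Elm→Ridge→Spruce→Maple: 15+16+19+12+4+10 = 76
Maple→Sutton→Pine→Elm→Spruce→Ridge→Maple: 15+16+19+16+4+8 = 78
Maple→Sutton→Ridge→Pine→Spruce→Elm→Maple: 15+9+15+11+16+6 = 72
Maple→Sutton→Ridge→Pine→Elm→Spruce→Maple: 15+9+15+19+16+10 = 84
Maple→Sutton→Ridge→Spruce→Pine→Elm→Maple: 15+9+4+11+19+6 = 64
Maple→Sutton→Ridge→Spruce→Elm→Pine→Maple: 15+9+4+16+19+13 = 76
Maple→Sutton→Ridge→Elm→Pine→Spruce→Maple: 15+9+12+19+11+10 = 76
Maple→Sutton→Ridge→Elm→Spruce→Pine→Maple: 15+9+12+16+11+13 = 76
Maple→Sutton→Spruce→Pine→Ridge→Elm→Maple: 15+5+11+15+12+6 = 64
Maple→Sutton→Spruce→Pine→Elm→Ridge→Maple: 15+5+11+19+12+8 = 70
… (46 more)
Maple→Pine→Sutton→Spruce→Ridge→Elm→Maple: 13+16+5+4+12+6 = 56  ← best
The minimum is 56.
One optimal route: Maple → Pine → Sutton → Spruce → Ridge → Elm → Maple (or its reverse).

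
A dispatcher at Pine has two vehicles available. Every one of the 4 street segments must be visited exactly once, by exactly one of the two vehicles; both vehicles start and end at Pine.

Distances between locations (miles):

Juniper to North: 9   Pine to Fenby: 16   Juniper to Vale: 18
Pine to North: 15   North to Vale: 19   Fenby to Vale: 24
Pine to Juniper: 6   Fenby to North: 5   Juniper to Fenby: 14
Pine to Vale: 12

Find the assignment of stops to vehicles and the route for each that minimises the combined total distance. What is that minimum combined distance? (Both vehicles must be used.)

There are 2^3 − 1 = 7 ways to divide the 4 stops into two non-empty groups. For each, the best each vehicle can do is its own shortest tour through its group:
  {Juniper} + {Fenby, North, Vale}: 12 + 52 = 64
  {Fenby} + {Juniper, North, Vale}: 32 + 46 = 78
  {Juniper, Fenby} + {North, Vale}: 36 + 46 = 82
  {North} + {Juniper, Fenby, Vale}: 30 + 56 = 86
  {Juniper, North} + {Fenby, Vale}: 30 + 52 = 82
  {Fenby, North} + {Juniper, Vale}: 36 + 36 = 72
  … (7 splits in total)
  {Juniper, Fenby, North} + {Vale}: 36 + 24 = 60  ← best
Best: vehicle 1 Pine → Juniper → North → Fenby → Pine = 36; vehicle 2 Pine → Vale → Pine = 24; combined 60.

Minimum combined distance: 60 miles.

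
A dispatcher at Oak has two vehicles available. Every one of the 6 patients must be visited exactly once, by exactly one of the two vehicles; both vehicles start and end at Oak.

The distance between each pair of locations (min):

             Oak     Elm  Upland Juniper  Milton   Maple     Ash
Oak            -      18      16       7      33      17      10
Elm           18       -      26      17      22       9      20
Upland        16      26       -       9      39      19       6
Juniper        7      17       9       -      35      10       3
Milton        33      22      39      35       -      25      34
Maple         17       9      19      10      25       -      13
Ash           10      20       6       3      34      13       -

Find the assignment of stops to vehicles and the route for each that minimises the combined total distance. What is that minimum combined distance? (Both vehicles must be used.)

Try each way of splitting the stops between the two vehicles (each non-empty) and, for each split, find the best tour for each vehicle:
  {Elm} + {Upland, Juniper, Milton, Maple, Ash}: 36 + 93 = 129
  {Upland} + {Elm, Juniper, Milton, Maple, Ash}: 32 + 87 = 119
  {Elm, Upland} + {Juniper, Milton, Maple, Ash}: 60 + 81 = 141
  {Juniper} + {Elm, Upland, Milton, Maple, Ash}: 14 + 99 = 113
  {Elm, Juniper} + {Upland, Milton, Maple, Ash}: 42 + 93 = 135
  {Upland, Juniper} + {Elm, Milton, Maple, Ash}: 32 + 87 = 119
  … (31 splits in total)
Best: vehicle 1 Oak → Juniper → Oak = 14; vehicle 2 Oak → Upland → Ash → Maple → Elm → Milton → Oak = 99; combined 113.

Minimum combined distance: 113 min.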